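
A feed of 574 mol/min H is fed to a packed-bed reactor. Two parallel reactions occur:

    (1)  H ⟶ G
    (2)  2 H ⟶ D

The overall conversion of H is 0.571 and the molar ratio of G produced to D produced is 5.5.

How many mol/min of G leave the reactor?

240 mol/min

Conversion of H: H consumed = 0.571 × 574 = 327.8 mol/min = 1ξ₁ + 2ξ₂.
Selectivity: 1ξ₁ / (1ξ₂) = 5.5 → ξ₁ = 5.5 ξ₂.
Substitute: (1·5.5 + 2) ξ₂ = 327.8 → ξ₂ = 43.7 mol/min, ξ₁ = 240.4 mol/min.
Outlet amounts (n = n₀ + Σ ν·ξ):
  H: 574 − 1(240.4) − 2(43.7) = 246.2
  G: 0 + 1(240.4) = 240.4
  D: 0 + 1(43.7) = 43.7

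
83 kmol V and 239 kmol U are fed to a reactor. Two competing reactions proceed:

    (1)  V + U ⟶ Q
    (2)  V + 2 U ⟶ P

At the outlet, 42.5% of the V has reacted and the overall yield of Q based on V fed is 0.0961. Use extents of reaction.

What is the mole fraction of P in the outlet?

0.105

Yield of Q: 1ξ₁ / 83 = 0.0961 → ξ₁ = 7.976 kmol.
Conversion of V: 1ξ₁ + 1ξ₂ = 0.425 × 83 = 35.27 → ξ₂ = 27.3 kmol.
Outlet amounts (n = n₀ + Σ ν·ξ):
  V: 83 − 1(7.976) − 1(27.3) = 47.73
  U: 239 − 1(7.976) − 2(27.3) = 176.4
  Q: 0 + 1(7.976) = 7.976
  P: 0 + 1(27.3) = 27.3
Total out = 259.4 kmol; y_P = 27.3 / 259.4 = 0.1052.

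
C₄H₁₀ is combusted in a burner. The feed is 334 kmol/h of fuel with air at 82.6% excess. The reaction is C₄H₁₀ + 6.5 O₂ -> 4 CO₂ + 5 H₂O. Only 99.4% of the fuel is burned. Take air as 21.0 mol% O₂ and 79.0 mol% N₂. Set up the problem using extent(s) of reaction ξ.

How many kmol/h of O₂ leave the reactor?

1810 kmol/h

Stoichiometric O₂ = 6.5 × 334 = 2171 kmol/h; O₂ fed = 2171 × 1.826 = 3964 kmol/h.
N₂ fed = 3964 × 79/21 = 14910 kmol/h.
Fuel reacted = 0.994 × 334 → ξ = 332 kmol/h.
Outlet (n = n₀ + ν ξ):
  C₄H₁₀: 334 − 1(332) = 2.004
  O₂: 3964 − 6.5(332) = 1806
  N₂: 14910 (inert)
  CO₂: 0 + 4(332) = 1328
  H₂O: 0 + 5(332) = 1660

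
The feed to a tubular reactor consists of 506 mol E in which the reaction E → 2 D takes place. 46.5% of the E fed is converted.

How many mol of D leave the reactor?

E reacted = 0.465 × 506 = 235.3 mol; ν_E = −1, so ξ = 235.3/1 = 235.3 mol.
Outlet amounts (n = n₀ + ν ξ):
  E: 506 − 1(235.3) = 270.7
  D: 0 + 2(235.3) = 470.6

471 mol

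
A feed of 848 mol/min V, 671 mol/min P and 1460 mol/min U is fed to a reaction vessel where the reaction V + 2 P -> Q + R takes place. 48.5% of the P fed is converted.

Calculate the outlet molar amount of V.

P reacted = 0.485 × 671 = 325.4 mol/min; ν_P = −2, so ξ = 325.4/2 = 162.7 mol/min.
Outlet amounts (n = n₀ + ν ξ):
  V: 848 − 1(162.7) = 685.3
  P: 671 − 2(162.7) = 345.6
  Q: 0 + 1(162.7) = 162.7
  R: 0 + 1(162.7) = 162.7
  U: 1460 (inert)

685 mol/min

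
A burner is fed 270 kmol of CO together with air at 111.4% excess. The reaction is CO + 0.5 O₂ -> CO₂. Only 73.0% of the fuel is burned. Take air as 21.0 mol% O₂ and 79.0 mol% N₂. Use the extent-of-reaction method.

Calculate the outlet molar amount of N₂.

Stoichiometric O₂ = 0.5 × 270 = 135 kmol; O₂ fed = 135 × 2.114 = 285.4 kmol.
N₂ fed = 285.4 × 79/21 = 1074 kmol.
Fuel reacted = 0.73 × 270 → ξ = 197.1 kmol.
Outlet (n = n₀ + ν ξ):
  CO: 270 − 1(197.1) = 72.9
  O₂: 285.4 − 0.5(197.1) = 186.8
  N₂: 1074 (inert)
  CO₂: 0 + 1(197.1) = 197.1

1070 kmol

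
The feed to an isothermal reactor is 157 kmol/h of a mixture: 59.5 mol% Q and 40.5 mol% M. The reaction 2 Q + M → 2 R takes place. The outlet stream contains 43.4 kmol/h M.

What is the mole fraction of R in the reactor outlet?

0.295

For M: n = n₀ − 1ξ → 43.4 = 63.59 − 1ξ, giving ξ = 20.19 kmol/h.
Outlet amounts (n = n₀ + ν ξ):
  Q: 93.42 − 2(20.19) = 53.05
  M: 63.59 − 1(20.19) = 43.4
  R: 0 + 2(20.19) = 40.37
Total out = 136.8 kmol/h; y_R = 40.37 / 136.8 = 0.2951.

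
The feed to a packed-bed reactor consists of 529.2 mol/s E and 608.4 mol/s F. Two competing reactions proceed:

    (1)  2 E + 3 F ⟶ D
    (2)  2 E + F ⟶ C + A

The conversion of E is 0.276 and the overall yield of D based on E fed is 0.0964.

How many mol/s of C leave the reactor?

Yield of D: 1ξ₁ / 529.2 = 0.0964 → ξ₁ = 51.01 mol/s.
Conversion of E: 2ξ₁ + 2ξ₂ = 0.276 × 529.2 = 146.1 → ξ₂ = 22.01 mol/s.
Outlet amounts (n = n₀ + Σ ν·ξ):
  E: 529.2 − 2(51.01) − 2(22.01) = 383.1
  F: 608.4 − 3(51.01) − 1(22.01) = 433.3
  D: 0 + 1(51.01) = 51.01
  C: 0 + 1(22.01) = 22.01
  A: 0 + 1(22.01) = 22.01

22 mol/s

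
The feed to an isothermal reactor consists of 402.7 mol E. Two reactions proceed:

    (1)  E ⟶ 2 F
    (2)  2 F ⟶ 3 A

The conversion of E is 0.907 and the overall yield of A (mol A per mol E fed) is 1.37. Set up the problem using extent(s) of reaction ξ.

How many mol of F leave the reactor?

Conversion of E: E consumed = 1ξ₁ = 0.907 × 402.7 → ξ₁ = 365.2 mol.
Yield of A: 3ξ₂ / 402.7 = 1.37 → ξ₂ = 183.9 mol.
Outlet amounts (n = n₀ + Σ ν·ξ):
  E: 402.7 − 1(365.2) = 37.45
  F: 0 + 2(365.2) − 2(183.9) = 362.7
  A: 0 + 3(183.9) = 551.7

363 mol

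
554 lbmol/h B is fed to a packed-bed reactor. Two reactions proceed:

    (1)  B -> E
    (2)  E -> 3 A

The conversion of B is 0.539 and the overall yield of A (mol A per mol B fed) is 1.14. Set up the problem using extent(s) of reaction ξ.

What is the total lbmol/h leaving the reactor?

975 lbmol/h

Conversion of B: B consumed = 1ξ₁ = 0.539 × 554 → ξ₁ = 298.6 lbmol/h.
Yield of A: 3ξ₂ / 554 = 1.14 → ξ₂ = 210.5 lbmol/h.
Outlet amounts (n = n₀ + Σ ν·ξ):
  B: 554 − 1(298.6) = 255.4
  E: 0 + 1(298.6) − 1(210.5) = 88.09
  A: 0 + 3(210.5) = 631.6
Total out = 255.4 + 88.09 + 631.6 = 975 lbmol/h.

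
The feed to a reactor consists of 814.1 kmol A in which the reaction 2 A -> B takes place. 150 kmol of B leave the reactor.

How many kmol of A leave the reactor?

For B: n = n₀ + 1ξ → 150 = 0 + 1ξ, giving ξ = 150 kmol.
Outlet amounts (n = n₀ + ν ξ):
  A: 814.1 − 2(150) = 514.1
  B: 0 + 1(150) = 150

514 kmol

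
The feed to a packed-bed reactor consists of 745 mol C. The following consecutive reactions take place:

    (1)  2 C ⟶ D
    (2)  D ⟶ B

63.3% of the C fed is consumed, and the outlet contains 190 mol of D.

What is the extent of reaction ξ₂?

Conversion of C: C consumed = 2ξ₁ = 0.633 × 745 → ξ₁ = 235.8 mol.
D balance: n_D = 0 + 1ξ₁ − 1ξ₂ = 190 → ξ₂ = (1·235.8 − 190)/1 = 45.79 mol.
Outlet amounts (n = n₀ + Σ ν·ξ):
  C: 745 − 2(235.8) = 273.4
  D: 0 + 1(235.8) − 1(45.79) = 190
  B: 0 + 1(45.79) = 45.79

ξ₂ = 45.8 mol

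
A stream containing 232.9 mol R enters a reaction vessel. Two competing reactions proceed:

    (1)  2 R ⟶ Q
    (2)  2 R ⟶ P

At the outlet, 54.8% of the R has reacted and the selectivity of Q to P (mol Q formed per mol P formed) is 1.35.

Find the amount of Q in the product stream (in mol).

Conversion of R: R consumed = 0.548 × 232.9 = 127.6 mol = 2ξ₁ + 2ξ₂.
Selectivity: 1ξ₁ / (1ξ₂) = 1.35 → ξ₁ = 1.35 ξ₂.
Substitute: (2·1.35 + 2) ξ₂ = 127.6 → ξ₂ = 27.16 mol, ξ₁ = 36.66 mol.
Outlet amounts (n = n₀ + Σ ν·ξ):
  R: 232.9 − 2(36.66) − 2(27.16) = 105.3
  Q: 0 + 1(36.66) = 36.66
  P: 0 + 1(27.16) = 27.16

36.7 mol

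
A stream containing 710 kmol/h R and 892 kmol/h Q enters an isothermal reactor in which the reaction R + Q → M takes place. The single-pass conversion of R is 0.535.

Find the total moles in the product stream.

R reacted = 0.535 × 710 = 379.9 kmol/h; ν_R = −1, so ξ = 379.9/1 = 379.9 kmol/h.
Outlet amounts (n = n₀ + ν ξ):
  R: 710 − 1(379.9) = 330.1
  Q: 892 − 1(379.9) = 512.1
  M: 0 + 1(379.9) = 379.9
Total out = 330.1 + 512.1 + 379.9 = 1222 kmol/h.

1220 kmol/h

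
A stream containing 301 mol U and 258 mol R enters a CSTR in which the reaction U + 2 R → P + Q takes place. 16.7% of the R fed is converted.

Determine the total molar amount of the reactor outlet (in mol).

R reacted = 0.167 × 258 = 43.09 mol; ν_R = −2, so ξ = 43.09/2 = 21.54 mol.
Outlet amounts (n = n₀ + ν ξ):
  U: 301 − 1(21.54) = 279.5
  R: 258 − 2(21.54) = 214.9
  P: 0 + 1(21.54) = 21.54
  Q: 0 + 1(21.54) = 21.54
Total out = 279.5 + 214.9 + 21.54 + 21.54 = 537.5 mol.

537 mol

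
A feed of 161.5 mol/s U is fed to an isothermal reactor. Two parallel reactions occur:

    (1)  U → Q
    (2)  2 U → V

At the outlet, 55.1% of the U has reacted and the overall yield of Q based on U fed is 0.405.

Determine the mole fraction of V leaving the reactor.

Yield of Q: 1ξ₁ / 161.5 = 0.405 → ξ₁ = 65.41 mol/s.
Conversion of U: 1ξ₁ + 2ξ₂ = 0.551 × 161.5 = 88.99 → ξ₂ = 11.79 mol/s.
Outlet amounts (n = n₀ + Σ ν·ξ):
  U: 161.5 − 1(65.41) − 2(11.79) = 72.51
  Q: 0 + 1(65.41) = 65.41
  V: 0 + 1(11.79) = 11.79
Total out = 149.7 mol/s; y_V = 11.79 / 149.7 = 0.07875.

0.0787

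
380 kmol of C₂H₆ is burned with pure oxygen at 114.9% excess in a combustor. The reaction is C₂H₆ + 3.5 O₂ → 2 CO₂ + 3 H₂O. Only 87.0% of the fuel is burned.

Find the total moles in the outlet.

Stoichiometric O₂ = 3.5 × 380 = 1330 kmol; O₂ fed = 1330 × 2.149 = 2858 kmol.
Fuel reacted = 0.87 × 380 → ξ = 330.6 kmol.
Outlet (n = n₀ + ν ξ):
  C₂H₆: 380 − 1(330.6) = 49.4
  O₂: 2858 − 3.5(330.6) = 1701
  CO₂: 0 + 2(330.6) = 661.2
  H₂O: 0 + 3(330.6) = 991.8
Total out = 49.4 + 1701 + 661.2 + 991.8 = 3403 kmol.

3400 kmol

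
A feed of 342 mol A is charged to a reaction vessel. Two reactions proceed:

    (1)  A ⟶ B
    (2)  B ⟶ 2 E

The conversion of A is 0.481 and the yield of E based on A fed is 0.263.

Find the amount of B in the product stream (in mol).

Conversion of A: A consumed = 1ξ₁ = 0.481 × 342 → ξ₁ = 164.5 mol.
Yield of E: 2ξ₂ / 342 = 0.263 → ξ₂ = 44.97 mol.
Outlet amounts (n = n₀ + Σ ν·ξ):
  A: 342 − 1(164.5) = 177.5
  B: 0 + 1(164.5) − 1(44.97) = 119.5
  E: 0 + 2(44.97) = 89.95

120 mol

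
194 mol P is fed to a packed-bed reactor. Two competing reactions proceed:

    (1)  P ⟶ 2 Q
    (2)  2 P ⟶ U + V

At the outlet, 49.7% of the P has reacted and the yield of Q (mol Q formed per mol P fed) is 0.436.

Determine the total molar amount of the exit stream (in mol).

236 mol

Yield of Q: 2ξ₁ / 194 = 0.436 → ξ₁ = 42.29 mol.
Conversion of P: 1ξ₁ + 2ξ₂ = 0.497 × 194 = 96.42 → ξ₂ = 27.06 mol.
Outlet amounts (n = n₀ + Σ ν·ξ):
  P: 194 − 1(42.29) − 2(27.06) = 97.58
  Q: 0 + 2(42.29) = 84.58
  U: 0 + 1(27.06) = 27.06
  V: 0 + 1(27.06) = 27.06
Total out = 97.58 + 84.58 + 27.06 + 27.06 = 236.3 mol.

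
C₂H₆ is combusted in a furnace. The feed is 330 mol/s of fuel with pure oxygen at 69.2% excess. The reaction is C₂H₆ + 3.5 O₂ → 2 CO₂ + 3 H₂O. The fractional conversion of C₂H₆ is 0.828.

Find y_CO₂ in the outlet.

Stoichiometric O₂ = 3.5 × 330 = 1155 mol/s; O₂ fed = 1155 × 1.692 = 1954 mol/s.
Fuel reacted = 0.828 × 330 → ξ = 273.2 mol/s.
Outlet (n = n₀ + ν ξ):
  C₂H₆: 330 − 1(273.2) = 56.76
  O₂: 1954 − 3.5(273.2) = 997.9
  CO₂: 0 + 2(273.2) = 546.5
  H₂O: 0 + 3(273.2) = 819.7
Total out = 2421 mol/s; y_CO₂ = 546.5 / 2421 = 0.2257.

0.226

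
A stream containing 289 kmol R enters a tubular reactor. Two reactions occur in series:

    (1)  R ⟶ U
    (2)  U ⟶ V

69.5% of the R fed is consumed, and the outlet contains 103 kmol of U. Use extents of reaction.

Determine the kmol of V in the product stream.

Conversion of R: R consumed = 1ξ₁ = 0.695 × 289 → ξ₁ = 200.9 kmol.
U balance: n_U = 0 + 1ξ₁ − 1ξ₂ = 103 → ξ₂ = (1·200.9 − 103)/1 = 97.85 kmol.
Outlet amounts (n = n₀ + Σ ν·ξ):
  R: 289 − 1(200.9) = 88.15
  U: 0 + 1(200.9) − 1(97.85) = 103
  V: 0 + 1(97.85) = 97.85

97.9 kmol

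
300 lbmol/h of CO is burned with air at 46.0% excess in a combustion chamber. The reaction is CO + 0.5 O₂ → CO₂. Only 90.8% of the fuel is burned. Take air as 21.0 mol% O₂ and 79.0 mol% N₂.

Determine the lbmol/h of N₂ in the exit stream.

824 lbmol/h

Stoichiometric O₂ = 0.5 × 300 = 150 lbmol/h; O₂ fed = 150 × 1.460 = 219 lbmol/h.
N₂ fed = 219 × 79/21 = 823.9 lbmol/h.
Fuel reacted = 0.908 × 300 → ξ = 272.4 lbmol/h.
Outlet (n = n₀ + ν ξ):
  CO: 300 − 1(272.4) = 27.6
  O₂: 219 − 0.5(272.4) = 82.8
  N₂: 823.9 (inert)
  CO₂: 0 + 1(272.4) = 272.4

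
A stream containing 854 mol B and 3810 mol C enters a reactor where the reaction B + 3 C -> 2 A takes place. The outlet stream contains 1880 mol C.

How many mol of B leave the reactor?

For C: n = n₀ − 3ξ → 1880 = 3810 − 3ξ, giving ξ = 643.3 mol.
Outlet amounts (n = n₀ + ν ξ):
  B: 854 − 1(643.3) = 210.7
  C: 3810 − 3(643.3) = 1880
  A: 0 + 2(643.3) = 1287

211 mol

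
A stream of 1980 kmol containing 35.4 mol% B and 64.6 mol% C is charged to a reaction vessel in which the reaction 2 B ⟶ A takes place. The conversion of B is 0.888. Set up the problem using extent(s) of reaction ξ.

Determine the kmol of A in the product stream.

311 kmol

B reacted = 0.888 × 700.9 = 622.4 kmol; ν_B = −2, so ξ = 622.4/2 = 311.2 kmol.
Outlet amounts (n = n₀ + ν ξ):
  B: 700.9 − 2(311.2) = 78.5
  A: 0 + 1(311.2) = 311.2
  C: 1279 (inert)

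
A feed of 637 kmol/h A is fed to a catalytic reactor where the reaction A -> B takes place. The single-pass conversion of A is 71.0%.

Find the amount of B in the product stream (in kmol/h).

452 kmol/h

A reacted = 0.71 × 637 = 452.3 kmol/h; ν_A = −1, so ξ = 452.3/1 = 452.3 kmol/h.
Outlet amounts (n = n₀ + ν ξ):
  A: 637 − 1(452.3) = 184.7
  B: 0 + 1(452.3) = 452.3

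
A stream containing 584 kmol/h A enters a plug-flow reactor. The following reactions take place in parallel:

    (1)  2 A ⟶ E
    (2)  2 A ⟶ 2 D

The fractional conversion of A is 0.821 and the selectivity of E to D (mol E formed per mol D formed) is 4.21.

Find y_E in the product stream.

0.58

Conversion of A: A consumed = 0.821 × 584 = 479.5 kmol/h = 2ξ₁ + 2ξ₂.
Selectivity: 1ξ₁ / (2ξ₂) = 4.21 → ξ₁ = 8.42 ξ₂.
Substitute: (2·8.42 + 2) ξ₂ = 479.5 → ξ₂ = 25.45 kmol/h, ξ₁ = 214.3 kmol/h.
Outlet amounts (n = n₀ + Σ ν·ξ):
  A: 584 − 2(214.3) − 2(25.45) = 104.5
  E: 0 + 1(214.3) = 214.3
  D: 0 + 2(25.45) = 50.9
Total out = 369.7 kmol/h; y_E = 214.3 / 369.7 = 0.5796.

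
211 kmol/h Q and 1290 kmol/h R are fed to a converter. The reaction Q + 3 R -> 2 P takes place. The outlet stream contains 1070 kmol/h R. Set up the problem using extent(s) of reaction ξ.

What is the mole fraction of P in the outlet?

0.108

For R: n = n₀ − 3ξ → 1070 = 1290 − 3ξ, giving ξ = 73.33 kmol/h.
Outlet amounts (n = n₀ + ν ξ):
  Q: 211 − 1(73.33) = 137.7
  R: 1290 − 3(73.33) = 1070
  P: 0 + 2(73.33) = 146.7
Total out = 1354 kmol/h; y_P = 146.7 / 1354 = 0.1083.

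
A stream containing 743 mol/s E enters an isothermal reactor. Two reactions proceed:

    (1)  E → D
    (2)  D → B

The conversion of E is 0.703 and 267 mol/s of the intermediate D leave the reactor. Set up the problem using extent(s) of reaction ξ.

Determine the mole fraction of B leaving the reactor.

Conversion of E: E consumed = 1ξ₁ = 0.703 × 743 → ξ₁ = 522.3 mol/s.
D balance: n_D = 0 + 1ξ₁ − 1ξ₂ = 267 → ξ₂ = (1·522.3 − 267)/1 = 255.3 mol/s.
Outlet amounts (n = n₀ + Σ ν·ξ):
  E: 743 − 1(522.3) = 220.7
  D: 0 + 1(522.3) − 1(255.3) = 267
  B: 0 + 1(255.3) = 255.3
Total out = 743 mol/s; y_B = 255.3 / 743 = 0.3436.

0.344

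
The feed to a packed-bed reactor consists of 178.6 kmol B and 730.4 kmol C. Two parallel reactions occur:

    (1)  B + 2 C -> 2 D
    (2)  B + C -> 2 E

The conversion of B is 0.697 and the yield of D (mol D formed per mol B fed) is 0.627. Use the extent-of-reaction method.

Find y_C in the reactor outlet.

0.645

Yield of D: 2ξ₁ / 178.6 = 0.627 → ξ₁ = 55.99 kmol.
Conversion of B: 1ξ₁ + 1ξ₂ = 0.697 × 178.6 = 124.5 → ξ₂ = 68.49 kmol.
Outlet amounts (n = n₀ + Σ ν·ξ):
  B: 178.6 − 1(55.99) − 1(68.49) = 54.12
  C: 730.4 − 2(55.99) − 1(68.49) = 549.9
  D: 0 + 2(55.99) = 112
  E: 0 + 2(68.49) = 137
Total out = 853 kmol; y_C = 549.9 / 853 = 0.6447.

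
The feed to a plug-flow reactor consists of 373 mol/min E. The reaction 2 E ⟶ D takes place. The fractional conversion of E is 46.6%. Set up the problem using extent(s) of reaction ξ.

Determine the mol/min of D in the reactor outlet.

E reacted = 0.466 × 373 = 173.8 mol/min; ν_E = −2, so ξ = 173.8/2 = 86.91 mol/min.
Outlet amounts (n = n₀ + ν ξ):
  E: 373 − 2(86.91) = 199.2
  D: 0 + 1(86.91) = 86.91

86.9 mol/min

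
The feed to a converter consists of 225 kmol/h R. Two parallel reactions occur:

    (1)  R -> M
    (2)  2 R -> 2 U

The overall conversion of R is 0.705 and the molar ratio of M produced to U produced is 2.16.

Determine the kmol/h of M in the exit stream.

Conversion of R: R consumed = 0.705 × 225 = 158.6 kmol/h = 1ξ₁ + 2ξ₂.
Selectivity: 1ξ₁ / (2ξ₂) = 2.16 → ξ₁ = 4.32 ξ₂.
Substitute: (1·4.32 + 2) ξ₂ = 158.6 → ξ₂ = 25.1 kmol/h, ξ₁ = 108.4 kmol/h.
Outlet amounts (n = n₀ + Σ ν·ξ):
  R: 225 − 1(108.4) − 2(25.1) = 66.38
  M: 0 + 1(108.4) = 108.4
  U: 0 + 2(25.1) = 50.2

108 kmol/h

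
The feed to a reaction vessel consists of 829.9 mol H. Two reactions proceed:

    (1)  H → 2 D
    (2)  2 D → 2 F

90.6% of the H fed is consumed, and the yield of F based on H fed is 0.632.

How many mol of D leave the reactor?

Conversion of H: H consumed = 1ξ₁ = 0.906 × 829.9 → ξ₁ = 751.9 mol.
Yield of F: 2ξ₂ / 829.9 = 0.632 → ξ₂ = 262.2 mol.
Outlet amounts (n = n₀ + Σ ν·ξ):
  H: 829.9 − 1(751.9) = 78.01
  D: 0 + 2(751.9) − 2(262.2) = 979.3
  F: 0 + 2(262.2) = 524.5

979 mol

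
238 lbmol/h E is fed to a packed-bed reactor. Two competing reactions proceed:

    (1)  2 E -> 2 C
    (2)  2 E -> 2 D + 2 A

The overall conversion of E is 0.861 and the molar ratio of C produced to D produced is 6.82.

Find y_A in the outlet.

Conversion of E: E consumed = 0.861 × 238 = 204.9 lbmol/h = 2ξ₁ + 2ξ₂.
Selectivity: 2ξ₁ / (2ξ₂) = 6.82 → ξ₁ = 6.82 ξ₂.
Substitute: (2·6.82 + 2) ξ₂ = 204.9 → ξ₂ = 13.1 lbmol/h, ξ₁ = 89.36 lbmol/h.
Outlet amounts (n = n₀ + Σ ν·ξ):
  E: 238 − 2(89.36) − 2(13.1) = 33.08
  C: 0 + 2(89.36) = 178.7
  D: 0 + 2(13.1) = 26.2
  A: 0 + 2(13.1) = 26.2
Total out = 264.2 lbmol/h; y_A = 26.2 / 264.2 = 0.09918.

0.0992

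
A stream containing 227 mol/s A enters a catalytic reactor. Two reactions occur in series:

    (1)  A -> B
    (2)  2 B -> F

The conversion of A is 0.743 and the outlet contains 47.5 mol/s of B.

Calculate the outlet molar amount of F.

Conversion of A: A consumed = 1ξ₁ = 0.743 × 227 → ξ₁ = 168.7 mol/s.
B balance: n_B = 0 + 1ξ₁ − 2ξ₂ = 47.5 → ξ₂ = (1·168.7 − 47.5)/2 = 60.58 mol/s.
Outlet amounts (n = n₀ + Σ ν·ξ):
  A: 227 − 1(168.7) = 58.34
  B: 0 + 1(168.7) − 2(60.58) = 47.5
  F: 0 + 1(60.58) = 60.58

60.6 mol/s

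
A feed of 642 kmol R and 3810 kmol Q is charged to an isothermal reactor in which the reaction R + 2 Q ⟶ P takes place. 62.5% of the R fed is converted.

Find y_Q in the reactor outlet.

R reacted = 0.625 × 642 = 401.2 kmol; ν_R = −1, so ξ = 401.2/1 = 401.2 kmol.
Outlet amounts (n = n₀ + ν ξ):
  R: 642 − 1(401.2) = 240.8
  Q: 3810 − 2(401.2) = 3008
  P: 0 + 1(401.2) = 401.2
Total out = 3650 kmol; y_Q = 3008 / 3650 = 0.8241.

0.824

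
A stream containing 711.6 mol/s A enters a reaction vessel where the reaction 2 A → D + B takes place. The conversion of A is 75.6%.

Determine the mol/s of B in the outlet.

A reacted = 0.756 × 711.6 = 538 mol/s; ν_A = −2, so ξ = 538/2 = 269 mol/s.
Outlet amounts (n = n₀ + ν ξ):
  A: 711.6 − 2(269) = 173.6
  D: 0 + 1(269) = 269
  B: 0 + 1(269) = 269

269 mol/s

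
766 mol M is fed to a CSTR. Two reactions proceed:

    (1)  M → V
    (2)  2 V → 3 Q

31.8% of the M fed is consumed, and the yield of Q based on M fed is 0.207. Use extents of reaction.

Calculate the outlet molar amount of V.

Conversion of M: M consumed = 1ξ₁ = 0.318 × 766 → ξ₁ = 243.6 mol.
Yield of Q: 3ξ₂ / 766 = 0.207 → ξ₂ = 52.85 mol.
Outlet amounts (n = n₀ + Σ ν·ξ):
  M: 766 − 1(243.6) = 522.4
  V: 0 + 1(243.6) − 2(52.85) = 137.9
  Q: 0 + 3(52.85) = 158.6

138 mol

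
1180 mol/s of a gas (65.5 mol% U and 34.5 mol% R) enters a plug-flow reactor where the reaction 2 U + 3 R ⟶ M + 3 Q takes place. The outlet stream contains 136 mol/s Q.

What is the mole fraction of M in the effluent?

For Q: n = n₀ + 3ξ → 136 = 0 + 3ξ, giving ξ = 45.33 mol/s.
Outlet amounts (n = n₀ + ν ξ):
  U: 772.9 − 2(45.33) = 682.2
  R: 407.1 − 3(45.33) = 271.1
  M: 0 + 1(45.33) = 45.33
  Q: 0 + 3(45.33) = 136
Total out = 1135 mol/s; y_M = 45.33 / 1135 = 0.03995.

0.04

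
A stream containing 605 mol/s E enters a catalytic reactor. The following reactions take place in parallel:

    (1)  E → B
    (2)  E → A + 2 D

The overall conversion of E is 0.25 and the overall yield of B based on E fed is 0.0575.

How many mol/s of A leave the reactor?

Yield of B: 1ξ₁ / 605 = 0.0575 → ξ₁ = 34.79 mol/s.
Conversion of E: 1ξ₁ + 1ξ₂ = 0.25 × 605 = 151.2 → ξ₂ = 116.5 mol/s.
Outlet amounts (n = n₀ + Σ ν·ξ):
  E: 605 − 1(34.79) − 1(116.5) = 453.8
  B: 0 + 1(34.79) = 34.79
  A: 0 + 1(116.5) = 116.5
  D: 0 + 2(116.5) = 232.9

116 mol/s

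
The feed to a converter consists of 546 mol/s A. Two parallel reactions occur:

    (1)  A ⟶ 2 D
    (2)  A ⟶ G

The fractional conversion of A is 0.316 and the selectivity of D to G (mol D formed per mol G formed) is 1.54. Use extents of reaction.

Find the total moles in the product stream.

Conversion of A: A consumed = 0.316 × 546 = 172.5 mol/s = 1ξ₁ + 1ξ₂.
Selectivity: 2ξ₁ / (1ξ₂) = 1.54 → ξ₁ = 0.77 ξ₂.
Substitute: (1·0.77 + 1) ξ₂ = 172.5 → ξ₂ = 97.48 mol/s, ξ₁ = 75.06 mol/s.
Outlet amounts (n = n₀ + Σ ν·ξ):
  A: 546 − 1(75.06) − 1(97.48) = 373.5
  D: 0 + 2(75.06) = 150.1
  G: 0 + 1(97.48) = 97.48
Total out = 373.5 + 150.1 + 97.48 = 621.1 mol/s.

621 mol/s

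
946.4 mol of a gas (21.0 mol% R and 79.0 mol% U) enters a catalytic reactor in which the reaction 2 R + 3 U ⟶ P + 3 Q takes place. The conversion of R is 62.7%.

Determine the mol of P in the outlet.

62.3 mol

R reacted = 0.627 × 198.7 = 124.6 mol; ν_R = −2, so ξ = 124.6/2 = 62.31 mol.
Outlet amounts (n = n₀ + ν ξ):
  R: 198.7 − 2(62.31) = 74.13
  U: 747.7 − 3(62.31) = 560.7
  P: 0 + 1(62.31) = 62.31
  Q: 0 + 3(62.31) = 186.9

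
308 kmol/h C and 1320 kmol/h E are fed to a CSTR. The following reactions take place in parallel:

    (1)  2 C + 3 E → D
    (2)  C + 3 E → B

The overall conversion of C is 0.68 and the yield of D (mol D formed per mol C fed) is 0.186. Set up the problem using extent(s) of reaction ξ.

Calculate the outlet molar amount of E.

Yield of D: 1ξ₁ / 308 = 0.186 → ξ₁ = 57.29 kmol/h.
Conversion of C: 2ξ₁ + 1ξ₂ = 0.68 × 308 = 209.4 → ξ₂ = 94.86 kmol/h.
Outlet amounts (n = n₀ + Σ ν·ξ):
  C: 308 − 2(57.29) − 1(94.86) = 98.56
  E: 1320 − 3(57.29) − 3(94.86) = 863.5
  D: 0 + 1(57.29) = 57.29
  B: 0 + 1(94.86) = 94.86

864 kmol/h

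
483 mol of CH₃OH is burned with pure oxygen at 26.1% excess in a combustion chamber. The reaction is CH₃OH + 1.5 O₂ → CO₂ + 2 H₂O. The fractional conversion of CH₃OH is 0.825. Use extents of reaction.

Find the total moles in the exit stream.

Stoichiometric O₂ = 1.5 × 483 = 724.5 mol; O₂ fed = 724.5 × 1.261 = 913.6 mol.
Fuel reacted = 0.825 × 483 → ξ = 398.5 mol.
Outlet (n = n₀ + ν ξ):
  CH₃OH: 483 − 1(398.5) = 84.53
  O₂: 913.6 − 1.5(398.5) = 315.9
  CO₂: 0 + 1(398.5) = 398.5
  H₂O: 0 + 2(398.5) = 796.9
Total out = 84.53 + 315.9 + 398.5 + 796.9 = 1596 mol.

1600 mol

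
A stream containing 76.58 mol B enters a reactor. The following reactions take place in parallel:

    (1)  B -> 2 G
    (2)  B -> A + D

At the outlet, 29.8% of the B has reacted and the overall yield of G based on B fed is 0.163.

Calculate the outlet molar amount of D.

16.6 mol

Yield of G: 2ξ₁ / 76.58 = 0.163 → ξ₁ = 6.241 mol.
Conversion of B: 1ξ₁ + 1ξ₂ = 0.298 × 76.58 = 22.82 → ξ₂ = 16.58 mol.
Outlet amounts (n = n₀ + Σ ν·ξ):
  B: 76.58 − 1(6.241) − 1(16.58) = 53.76
  G: 0 + 2(6.241) = 12.48
  A: 0 + 1(16.58) = 16.58
  D: 0 + 1(16.58) = 16.58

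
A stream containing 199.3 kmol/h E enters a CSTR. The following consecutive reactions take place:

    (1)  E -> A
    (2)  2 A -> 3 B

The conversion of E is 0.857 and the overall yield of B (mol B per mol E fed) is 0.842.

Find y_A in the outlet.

Conversion of E: E consumed = 1ξ₁ = 0.857 × 199.3 → ξ₁ = 170.8 kmol/h.
Yield of B: 3ξ₂ / 199.3 = 0.842 → ξ₂ = 55.94 kmol/h.
Outlet amounts (n = n₀ + Σ ν·ξ):
  E: 199.3 − 1(170.8) = 28.5
  A: 0 + 1(170.8) − 2(55.94) = 58.93
  B: 0 + 3(55.94) = 167.8
Total out = 255.2 kmol/h; y_A = 58.93 / 255.2 = 0.2309.

0.231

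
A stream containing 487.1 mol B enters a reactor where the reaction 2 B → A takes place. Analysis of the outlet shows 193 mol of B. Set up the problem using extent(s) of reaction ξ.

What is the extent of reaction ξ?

ξ = 147 mol

For B: n = n₀ − 2ξ → 193 = 487.1 − 2ξ, giving ξ = 147.1 mol.
Outlet amounts (n = n₀ + ν ξ):
  B: 487.1 − 2(147.1) = 193
  A: 0 + 1(147.1) = 147.1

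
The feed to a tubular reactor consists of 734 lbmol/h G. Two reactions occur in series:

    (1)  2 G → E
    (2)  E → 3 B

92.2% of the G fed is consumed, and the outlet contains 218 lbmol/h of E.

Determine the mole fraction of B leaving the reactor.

0.567

Conversion of G: G consumed = 2ξ₁ = 0.922 × 734 → ξ₁ = 338.4 lbmol/h.
E balance: n_E = 0 + 1ξ₁ − 1ξ₂ = 218 → ξ₂ = (1·338.4 − 218)/1 = 120.4 lbmol/h.
Outlet amounts (n = n₀ + Σ ν·ξ):
  G: 734 − 2(338.4) = 57.25
  E: 0 + 1(338.4) − 1(120.4) = 218
  B: 0 + 3(120.4) = 361.1
Total out = 636.4 lbmol/h; y_B = 361.1 / 636.4 = 0.5675.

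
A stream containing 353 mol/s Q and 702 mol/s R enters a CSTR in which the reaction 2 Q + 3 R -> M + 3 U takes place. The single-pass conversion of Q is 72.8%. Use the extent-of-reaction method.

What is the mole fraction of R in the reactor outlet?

0.342

Q reacted = 0.728 × 353 = 257 mol/s; ν_Q = −2, so ξ = 257/2 = 128.5 mol/s.
Outlet amounts (n = n₀ + ν ξ):
  Q: 353 − 2(128.5) = 96.02
  R: 702 − 3(128.5) = 316.5
  M: 0 + 1(128.5) = 128.5
  U: 0 + 3(128.5) = 385.5
Total out = 926.5 mol/s; y_R = 316.5 / 926.5 = 0.3416.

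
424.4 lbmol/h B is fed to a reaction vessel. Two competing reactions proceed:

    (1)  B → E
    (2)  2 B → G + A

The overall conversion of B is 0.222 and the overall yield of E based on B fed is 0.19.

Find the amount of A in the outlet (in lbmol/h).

Yield of E: 1ξ₁ / 424.4 = 0.19 → ξ₁ = 80.64 lbmol/h.
Conversion of B: 1ξ₁ + 2ξ₂ = 0.222 × 424.4 = 94.22 → ξ₂ = 6.79 lbmol/h.
Outlet amounts (n = n₀ + Σ ν·ξ):
  B: 424.4 − 1(80.64) − 2(6.79) = 330.2
  E: 0 + 1(80.64) = 80.64
  G: 0 + 1(6.79) = 6.79
  A: 0 + 1(6.79) = 6.79

6.79 lbmol/h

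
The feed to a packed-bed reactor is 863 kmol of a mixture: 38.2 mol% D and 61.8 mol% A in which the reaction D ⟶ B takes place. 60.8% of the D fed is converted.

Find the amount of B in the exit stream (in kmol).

200 kmol

D reacted = 0.608 × 329.7 = 200.4 kmol; ν_D = −1, so ξ = 200.4/1 = 200.4 kmol.
Outlet amounts (n = n₀ + ν ξ):
  D: 329.7 − 1(200.4) = 129.2
  B: 0 + 1(200.4) = 200.4
  A: 533.3 (inert)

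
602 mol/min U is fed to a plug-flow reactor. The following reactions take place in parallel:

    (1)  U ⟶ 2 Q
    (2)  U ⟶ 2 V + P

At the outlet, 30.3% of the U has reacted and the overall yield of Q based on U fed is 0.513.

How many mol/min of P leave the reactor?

28 mol/min

Yield of Q: 2ξ₁ / 602 = 0.513 → ξ₁ = 154.4 mol/min.
Conversion of U: 1ξ₁ + 1ξ₂ = 0.303 × 602 = 182.4 → ξ₂ = 27.99 mol/min.
Outlet amounts (n = n₀ + Σ ν·ξ):
  U: 602 − 1(154.4) − 1(27.99) = 419.6
  Q: 0 + 2(154.4) = 308.8
  V: 0 + 2(27.99) = 55.99
  P: 0 + 1(27.99) = 27.99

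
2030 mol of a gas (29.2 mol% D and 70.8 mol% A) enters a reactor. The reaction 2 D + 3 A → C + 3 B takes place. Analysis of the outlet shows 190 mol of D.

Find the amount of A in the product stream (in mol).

For D: n = n₀ − 2ξ → 190 = 592.8 − 2ξ, giving ξ = 201.4 mol.
Outlet amounts (n = n₀ + ν ξ):
  D: 592.8 − 2(201.4) = 190
  A: 1437 − 3(201.4) = 833.1
  C: 0 + 1(201.4) = 201.4
  B: 0 + 3(201.4) = 604.1

833 mol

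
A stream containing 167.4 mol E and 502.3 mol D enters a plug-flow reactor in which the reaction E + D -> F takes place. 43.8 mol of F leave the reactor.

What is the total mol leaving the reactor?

626 mol

For F: n = n₀ + 1ξ → 43.8 = 0 + 1ξ, giving ξ = 43.8 mol.
Outlet amounts (n = n₀ + ν ξ):
  E: 167.4 − 1(43.8) = 123.6
  D: 502.3 − 1(43.8) = 458.5
  F: 0 + 1(43.8) = 43.8
Total out = 123.6 + 458.5 + 43.8 = 625.9 mol.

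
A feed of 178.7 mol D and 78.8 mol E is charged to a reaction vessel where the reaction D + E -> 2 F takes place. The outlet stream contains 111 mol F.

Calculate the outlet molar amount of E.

23.3 mol

For F: n = n₀ + 2ξ → 111 = 0 + 2ξ, giving ξ = 55.5 mol.
Outlet amounts (n = n₀ + ν ξ):
  D: 178.7 − 1(55.5) = 123.2
  E: 78.8 − 1(55.5) = 23.3
  F: 0 + 2(55.5) = 111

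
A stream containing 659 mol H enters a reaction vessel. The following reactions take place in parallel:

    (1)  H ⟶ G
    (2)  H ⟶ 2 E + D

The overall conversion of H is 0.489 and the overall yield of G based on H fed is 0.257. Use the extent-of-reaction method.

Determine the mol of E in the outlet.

Yield of G: 1ξ₁ / 659 = 0.257 → ξ₁ = 169.4 mol.
Conversion of H: 1ξ₁ + 1ξ₂ = 0.489 × 659 = 322.3 → ξ₂ = 152.9 mol.
Outlet amounts (n = n₀ + Σ ν·ξ):
  H: 659 − 1(169.4) − 1(152.9) = 336.7
  G: 0 + 1(169.4) = 169.4
  E: 0 + 2(152.9) = 305.8
  D: 0 + 1(152.9) = 152.9

306 mol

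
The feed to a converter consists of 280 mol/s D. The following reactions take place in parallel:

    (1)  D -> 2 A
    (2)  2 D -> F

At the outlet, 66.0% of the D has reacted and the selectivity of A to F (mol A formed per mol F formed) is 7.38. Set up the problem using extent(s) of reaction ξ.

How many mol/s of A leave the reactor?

Conversion of D: D consumed = 0.66 × 280 = 184.8 mol/s = 1ξ₁ + 2ξ₂.
Selectivity: 2ξ₁ / (1ξ₂) = 7.38 → ξ₁ = 3.69 ξ₂.
Substitute: (1·3.69 + 2) ξ₂ = 184.8 → ξ₂ = 32.48 mol/s, ξ₁ = 119.8 mol/s.
Outlet amounts (n = n₀ + Σ ν·ξ):
  D: 280 − 1(119.8) − 2(32.48) = 95.2
  A: 0 + 2(119.8) = 239.7
  F: 0 + 1(32.48) = 32.48

240 mol/s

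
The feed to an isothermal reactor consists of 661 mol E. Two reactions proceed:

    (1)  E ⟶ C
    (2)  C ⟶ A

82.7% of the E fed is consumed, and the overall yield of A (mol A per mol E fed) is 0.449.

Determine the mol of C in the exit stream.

Conversion of E: E consumed = 1ξ₁ = 0.827 × 661 → ξ₁ = 546.6 mol.
Yield of A: 1ξ₂ / 661 = 0.449 → ξ₂ = 296.8 mol.
Outlet amounts (n = n₀ + Σ ν·ξ):
  E: 661 − 1(546.6) = 114.4
  C: 0 + 1(546.6) − 1(296.8) = 249.9
  A: 0 + 1(296.8) = 296.8

250 mol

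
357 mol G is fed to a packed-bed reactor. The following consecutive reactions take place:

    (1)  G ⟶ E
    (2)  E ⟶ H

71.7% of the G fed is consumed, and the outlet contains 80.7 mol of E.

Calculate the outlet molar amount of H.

175 mol

Conversion of G: G consumed = 1ξ₁ = 0.717 × 357 → ξ₁ = 256 mol.
E balance: n_E = 0 + 1ξ₁ − 1ξ₂ = 80.7 → ξ₂ = (1·256 − 80.7)/1 = 175.3 mol.
Outlet amounts (n = n₀ + Σ ν·ξ):
  G: 357 − 1(256) = 101
  E: 0 + 1(256) − 1(175.3) = 80.7
  H: 0 + 1(175.3) = 175.3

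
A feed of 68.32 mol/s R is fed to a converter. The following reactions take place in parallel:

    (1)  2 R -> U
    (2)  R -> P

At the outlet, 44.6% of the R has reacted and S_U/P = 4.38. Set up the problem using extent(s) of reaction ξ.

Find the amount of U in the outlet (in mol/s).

Conversion of R: R consumed = 0.446 × 68.32 = 30.47 mol/s = 2ξ₁ + 1ξ₂.
Selectivity: 1ξ₁ / (1ξ₂) = 4.38 → ξ₁ = 4.38 ξ₂.
Substitute: (2·4.38 + 1) ξ₂ = 30.47 → ξ₂ = 3.122 mol/s, ξ₁ = 13.67 mol/s.
Outlet amounts (n = n₀ + Σ ν·ξ):
  R: 68.32 − 2(13.67) − 1(3.122) = 37.85
  U: 0 + 1(13.67) = 13.67
  P: 0 + 1(3.122) = 3.122

13.7 mol/s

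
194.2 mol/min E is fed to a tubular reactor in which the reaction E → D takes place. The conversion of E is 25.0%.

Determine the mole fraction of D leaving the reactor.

0.25

E reacted = 0.25 × 194.2 = 48.55 mol/min; ν_E = −1, so ξ = 48.55/1 = 48.55 mol/min.
Outlet amounts (n = n₀ + ν ξ):
  E: 194.2 − 1(48.55) = 145.6
  D: 0 + 1(48.55) = 48.55
Total out = 194.2 mol/min; y_D = 48.55 / 194.2 = 0.25.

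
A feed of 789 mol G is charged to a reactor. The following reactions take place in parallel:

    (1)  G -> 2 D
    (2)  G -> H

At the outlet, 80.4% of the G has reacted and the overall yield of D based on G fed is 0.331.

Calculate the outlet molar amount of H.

Yield of D: 2ξ₁ / 789 = 0.331 → ξ₁ = 130.6 mol.
Conversion of G: 1ξ₁ + 1ξ₂ = 0.804 × 789 = 634.4 → ξ₂ = 503.8 mol.
Outlet amounts (n = n₀ + Σ ν·ξ):
  G: 789 − 1(130.6) − 1(503.8) = 154.6
  D: 0 + 2(130.6) = 261.2
  H: 0 + 1(503.8) = 503.8

504 mol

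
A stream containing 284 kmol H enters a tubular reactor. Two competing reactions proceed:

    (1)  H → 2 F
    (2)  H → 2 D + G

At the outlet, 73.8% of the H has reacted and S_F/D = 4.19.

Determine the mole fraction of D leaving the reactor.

0.151

Conversion of H: H consumed = 0.738 × 284 = 209.6 kmol = 1ξ₁ + 1ξ₂.
Selectivity: 2ξ₁ / (2ξ₂) = 4.19 → ξ₁ = 4.19 ξ₂.
Substitute: (1·4.19 + 1) ξ₂ = 209.6 → ξ₂ = 40.38 kmol, ξ₁ = 169.2 kmol.
Outlet amounts (n = n₀ + Σ ν·ξ):
  H: 284 − 1(169.2) − 1(40.38) = 74.41
  F: 0 + 2(169.2) = 338.4
  D: 0 + 2(40.38) = 80.77
  G: 0 + 1(40.38) = 40.38
Total out = 534 kmol; y_D = 80.77 / 534 = 0.1513.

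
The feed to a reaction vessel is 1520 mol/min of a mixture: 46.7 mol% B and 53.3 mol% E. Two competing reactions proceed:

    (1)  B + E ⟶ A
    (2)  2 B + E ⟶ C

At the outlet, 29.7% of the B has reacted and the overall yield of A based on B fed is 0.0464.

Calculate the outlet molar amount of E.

Yield of A: 1ξ₁ / 709.8 = 0.0464 → ξ₁ = 32.94 mol/min.
Conversion of B: 1ξ₁ + 2ξ₂ = 0.297 × 709.8 = 210.8 → ξ₂ = 88.94 mol/min.
Outlet amounts (n = n₀ + Σ ν·ξ):
  B: 709.8 − 1(32.94) − 2(88.94) = 499
  E: 810.2 − 1(32.94) − 1(88.94) = 688.3
  A: 0 + 1(32.94) = 32.94
  C: 0 + 1(88.94) = 88.94

688 mol/min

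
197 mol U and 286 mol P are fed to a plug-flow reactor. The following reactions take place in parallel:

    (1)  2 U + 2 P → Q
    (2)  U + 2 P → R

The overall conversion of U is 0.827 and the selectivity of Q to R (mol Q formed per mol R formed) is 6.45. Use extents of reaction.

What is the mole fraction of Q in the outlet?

0.325

Conversion of U: U consumed = 0.827 × 197 = 162.9 mol = 2ξ₁ + 1ξ₂.
Selectivity: 1ξ₁ / (1ξ₂) = 6.45 → ξ₁ = 6.45 ξ₂.
Substitute: (2·6.45 + 1) ξ₂ = 162.9 → ξ₂ = 11.72 mol, ξ₁ = 75.6 mol.
Outlet amounts (n = n₀ + Σ ν·ξ):
  U: 197 − 2(75.6) − 1(11.72) = 34.08
  P: 286 − 2(75.6) − 2(11.72) = 111.4
  Q: 0 + 1(75.6) = 75.6
  R: 0 + 1(11.72) = 11.72
Total out = 232.8 mol; y_Q = 75.6 / 232.8 = 0.3248.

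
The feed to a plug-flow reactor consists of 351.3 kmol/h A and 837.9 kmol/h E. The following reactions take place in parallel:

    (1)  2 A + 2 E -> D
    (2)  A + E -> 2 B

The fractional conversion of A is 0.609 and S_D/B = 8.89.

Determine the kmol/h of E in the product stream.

Conversion of A: A consumed = 0.609 × 351.3 = 213.9 kmol/h = 2ξ₁ + 1ξ₂.
Selectivity: 1ξ₁ / (2ξ₂) = 8.89 → ξ₁ = 17.78 ξ₂.
Substitute: (2·17.78 + 1) ξ₂ = 213.9 → ξ₂ = 5.852 kmol/h, ξ₁ = 104 kmol/h.
Outlet amounts (n = n₀ + Σ ν·ξ):
  A: 351.3 − 2(104) − 1(5.852) = 137.4
  E: 837.9 − 2(104) − 1(5.852) = 624
  D: 0 + 1(104) = 104
  B: 0 + 2(5.852) = 11.7

624 kmol/h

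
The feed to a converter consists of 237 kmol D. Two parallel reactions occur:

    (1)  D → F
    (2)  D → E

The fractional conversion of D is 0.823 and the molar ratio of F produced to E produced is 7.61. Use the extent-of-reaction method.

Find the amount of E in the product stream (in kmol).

22.7 kmol

Conversion of D: D consumed = 0.823 × 237 = 195.1 kmol = 1ξ₁ + 1ξ₂.
Selectivity: 1ξ₁ / (1ξ₂) = 7.61 → ξ₁ = 7.61 ξ₂.
Substitute: (1·7.61 + 1) ξ₂ = 195.1 → ξ₂ = 22.65 kmol, ξ₁ = 172.4 kmol.
Outlet amounts (n = n₀ + Σ ν·ξ):
  D: 237 − 1(172.4) − 1(22.65) = 41.95
  F: 0 + 1(172.4) = 172.4
  E: 0 + 1(22.65) = 22.65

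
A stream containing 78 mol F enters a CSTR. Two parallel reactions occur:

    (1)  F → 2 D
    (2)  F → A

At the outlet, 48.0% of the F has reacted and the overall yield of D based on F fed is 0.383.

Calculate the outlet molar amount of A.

22.5 mol

Yield of D: 2ξ₁ / 78 = 0.383 → ξ₁ = 14.94 mol.
Conversion of F: 1ξ₁ + 1ξ₂ = 0.48 × 78 = 37.44 → ξ₂ = 22.5 mol.
Outlet amounts (n = n₀ + Σ ν·ξ):
  F: 78 − 1(14.94) − 1(22.5) = 40.56
  D: 0 + 2(14.94) = 29.87
  A: 0 + 1(22.5) = 22.5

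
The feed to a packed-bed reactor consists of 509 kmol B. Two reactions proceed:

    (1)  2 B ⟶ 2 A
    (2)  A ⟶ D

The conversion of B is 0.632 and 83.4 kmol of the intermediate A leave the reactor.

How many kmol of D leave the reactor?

238 kmol

Conversion of B: B consumed = 2ξ₁ = 0.632 × 509 → ξ₁ = 160.8 kmol.
A balance: n_A = 0 + 2ξ₁ − 1ξ₂ = 83.4 → ξ₂ = (2·160.8 − 83.4)/1 = 238.3 kmol.
Outlet amounts (n = n₀ + Σ ν·ξ):
  B: 509 − 2(160.8) = 187.3
  A: 0 + 2(160.8) − 1(238.3) = 83.4
  D: 0 + 1(238.3) = 238.3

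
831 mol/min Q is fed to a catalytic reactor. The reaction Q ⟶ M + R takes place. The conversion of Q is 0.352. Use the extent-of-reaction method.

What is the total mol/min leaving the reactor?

1120 mol/min

Q reacted = 0.352 × 831 = 292.5 mol/min; ν_Q = −1, so ξ = 292.5/1 = 292.5 mol/min.
Outlet amounts (n = n₀ + ν ξ):
  Q: 831 − 1(292.5) = 538.5
  M: 0 + 1(292.5) = 292.5
  R: 0 + 1(292.5) = 292.5
Total out = 538.5 + 292.5 + 292.5 = 1124 mol/min.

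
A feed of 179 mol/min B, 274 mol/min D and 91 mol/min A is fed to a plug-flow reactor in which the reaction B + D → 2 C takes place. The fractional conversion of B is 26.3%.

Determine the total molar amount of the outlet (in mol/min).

544 mol/min

B reacted = 0.263 × 179 = 47.08 mol/min; ν_B = −1, so ξ = 47.08/1 = 47.08 mol/min.
Outlet amounts (n = n₀ + ν ξ):
  B: 179 − 1(47.08) = 131.9
  D: 274 − 1(47.08) = 226.9
  C: 0 + 2(47.08) = 94.15
  A: 91 (inert)
Total out = 131.9 + 226.9 + 94.15 + 91 = 544 mol/min.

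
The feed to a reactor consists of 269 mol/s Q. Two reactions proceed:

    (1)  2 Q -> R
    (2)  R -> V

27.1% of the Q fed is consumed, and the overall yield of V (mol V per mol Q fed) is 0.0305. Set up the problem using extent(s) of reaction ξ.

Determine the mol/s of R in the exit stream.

28.2 mol/s

Conversion of Q: Q consumed = 2ξ₁ = 0.271 × 269 → ξ₁ = 36.45 mol/s.
Yield of V: 1ξ₂ / 269 = 0.0305 → ξ₂ = 8.204 mol/s.
Outlet amounts (n = n₀ + Σ ν·ξ):
  Q: 269 − 2(36.45) = 196.1
  R: 0 + 1(36.45) − 1(8.204) = 28.25
  V: 0 + 1(8.204) = 8.204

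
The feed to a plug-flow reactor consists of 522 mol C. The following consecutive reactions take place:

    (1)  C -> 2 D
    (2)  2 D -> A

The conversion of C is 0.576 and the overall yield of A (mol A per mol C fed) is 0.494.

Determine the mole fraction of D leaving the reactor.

0.152

Conversion of C: C consumed = 1ξ₁ = 0.576 × 522 → ξ₁ = 300.7 mol.
Yield of A: 1ξ₂ / 522 = 0.494 → ξ₂ = 257.9 mol.
Outlet amounts (n = n₀ + Σ ν·ξ):
  C: 522 − 1(300.7) = 221.3
  D: 0 + 2(300.7) − 2(257.9) = 85.61
  A: 0 + 1(257.9) = 257.9
Total out = 564.8 mol; y_D = 85.61 / 564.8 = 0.1516.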